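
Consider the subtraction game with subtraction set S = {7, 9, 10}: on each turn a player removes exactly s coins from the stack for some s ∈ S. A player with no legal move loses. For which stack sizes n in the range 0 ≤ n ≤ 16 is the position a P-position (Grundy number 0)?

0, 1, 2, 3, 4, 5, 6

n :  0  1  2  3  4  5  6  7  8  9 10 11 12 13 14 15 16
G :  0  0  0  0  0  0  0  1  1  1  1  1  1  1  2  2  2
P-positions are exactly the n with G(n) = 0.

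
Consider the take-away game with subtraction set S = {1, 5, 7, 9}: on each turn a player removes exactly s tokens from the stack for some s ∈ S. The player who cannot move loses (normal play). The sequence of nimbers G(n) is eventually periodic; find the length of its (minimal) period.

n :  0  1  2  3  4  5  6  7  8  9 10 11 12 13 14
G :  0  1  0  1  0  1  0  1  0  1  0  1  0  1  0
G(n+2) = G(n) holds for n = 0,…,8 (a full window of length max(S) = 9), so the sequence is purely periodic with period 2.

2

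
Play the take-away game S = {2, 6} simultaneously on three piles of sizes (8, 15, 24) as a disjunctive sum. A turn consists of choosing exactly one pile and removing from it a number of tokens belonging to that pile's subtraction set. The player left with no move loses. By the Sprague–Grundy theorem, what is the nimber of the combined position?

1

All piles use S = {2, 6}:
G(0) = 0
G(1) = mex{} = 0
G(2) = mex{0} = 1
G(3) = mex{0} = 1
G(4) = mex{1} = 0
G(5) = mex{1} = 0
G(6) = mex{0,0} = 1
G(7) = mex{0,0} = 1
G(8) = mex{1,1} = 0
G(9) = mex{1,1} = 0
G(10) = mex{0,0} = 1
G(11) = mex{0,0} = 1
G(12) = mex{1,1} = 0
G(13) = mex{1,1} = 0
G(14) = mex{0,0} = 1
G(15) = mex{0,0} = 1
G(16) = mex{1,1} = 0
G(17) = mex{1,1} = 0
G(18) = mex{0,0} = 1
G(19) = mex{0,0} = 1
G(20) = mex{1,1} = 0
G(21) = mex{1,1} = 0
G(22) = mex{0,0} = 1
G(23) = mex{0,0} = 1
G(24) = mex{1,1} = 0
Pile A: G(8) = 0.
Pile B: G(15) = 1.
Pile C: G(24) = 0.
Combined Grundy value = 0 ⊕ 1 ⊕ 0 = 1.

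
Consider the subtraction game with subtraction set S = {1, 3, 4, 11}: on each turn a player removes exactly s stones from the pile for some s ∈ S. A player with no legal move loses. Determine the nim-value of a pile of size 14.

0

G(0) = 0
G(1) = mex{0} = 1
G(2) = mex{1} = 0
G(3) = mex{0,0} = 1
G(4) = mex{1,1,0} = 2
G(5) = mex{2,0,1} = 3
G(6) = mex{3,1,0} = 2
G(7) = mex{2,2,1} = 0
G(8) = mex{0,3,2} = 1
G(9) = mex{1,2,3} = 0
G(10) = mex{0,0,2} = 1
G(11) = mex{1,1,0,0} = 2
G(12) = mex{2,0,1,1} = 3
G(13) = mex{3,1,0,0} = 2
G(14) = mex{2,2,1,1} = 0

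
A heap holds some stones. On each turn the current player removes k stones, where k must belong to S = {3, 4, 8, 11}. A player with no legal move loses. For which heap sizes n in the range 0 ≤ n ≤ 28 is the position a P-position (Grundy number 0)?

0, 1, 2, 7, 14, 16, 21, 23, 28

G(0) = 0
G(1) = mex{} = 0
G(2) = mex{} = 0
G(3) = mex{0} = 1
G(4) = mex{0,0} = 1
G(5) = mex{0,0} = 1
G(6) = mex{1,0} = 2
G(7) = mex{1,1} = 0
G(8) = mex{1,1,0} = 2
G(9) = mex{2,1,0} = 3
G(10) = mex{0,2,0} = 1
G(11) = mex{2,0,1,0} = 3
G(12) = mex{3,2,1,0} = 4
G(13) = mex{1,3,1,0} = 2
G(14) = mex{3,1,2,1} = 0
G(15) = mex{4,3,0,1} = 2
G(16) = mex{2,4,2,1} = 0
G(17) = mex{0,2,3,2} = 1
G(18) = mex{2,0,1,0} = 3
G(19) = mex{0,2,3,2} = 1
G(20) = mex{1,0,4,3} = 2
G(21) = mex{3,1,2,1} = 0
G(22) = mex{1,3,0,3} = 2
G(23) = mex{2,1,2,4} = 0
G(24) = mex{0,2,0,2} = 1
G(25) = mex{2,0,1,0} = 3
G(26) = mex{0,2,3,2} = 1
G(27) = mex{1,0,1,0} = 2
G(28) = mex{3,1,2,1} = 0
P-positions are exactly the n with G(n) = 0.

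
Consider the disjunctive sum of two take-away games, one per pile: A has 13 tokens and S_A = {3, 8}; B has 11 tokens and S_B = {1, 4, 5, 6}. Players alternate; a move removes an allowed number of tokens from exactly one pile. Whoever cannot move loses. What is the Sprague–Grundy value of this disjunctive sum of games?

0

Pile A, S = {3, 8}:
G(0) = 0
G(1) = mex{} = 0
G(2) = mex{} = 0
G(3) = mex{0} = 1
G(4) = mex{0} = 1
G(5) = mex{0} = 1
G(6) = mex{1} = 0
G(7) = mex{1} = 0
G(8) = mex{1,0} = 2
G(9) = mex{0,0} = 1
G(10) = mex{0,0} = 1
G(11) = mex{2,1} = 0
G(12) = mex{1,1} = 0
G(13) = mex{1,1} = 0
G_A(13) = 0.
Pile B, S = {1, 4, 5, 6}:
G(0) = 0
G(1) = mex{0} = 1
G(2) = mex{1} = 0
G(3) = mex{0} = 1
G(4) = mex{1,0} = 2
G(5) = mex{2,1,0} = 3
G(6) = mex{3,0,1,0} = 2
G(7) = mex{2,1,0,1} = 3
G(8) = mex{3,2,1,0} = 4
G(9) = mex{4,3,2,1} = 0
G(10) = mex{0,2,3,2} = 1
G(11) = mex{1,3,2,3} = 0
G_B(11) = 0.
Combined Grundy value = 0 ⊕ 0 = 0.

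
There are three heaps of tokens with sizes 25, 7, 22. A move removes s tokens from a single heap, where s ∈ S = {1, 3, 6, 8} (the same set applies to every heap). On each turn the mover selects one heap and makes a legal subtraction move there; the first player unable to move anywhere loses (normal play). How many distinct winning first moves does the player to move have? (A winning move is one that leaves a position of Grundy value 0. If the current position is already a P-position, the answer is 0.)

All heaps use S = {1, 3, 6, 8}:
G(0) = 0
G(1) = mex{0} = 1
G(2) = mex{1} = 0
G(3) = mex{0,0} = 1
G(4) = mex{1,1} = 0
G(5) = mex{0,0} = 1
G(6) = mex{1,1,0} = 2
G(7) = mex{2,0,1} = 3
G(8) = mex{3,1,0,0} = 2
G(9) = mex{2,2,1,1} = 0
G(10) = mex{0,3,0,0} = 1
G(11) = mex{1,2,1,1} = 0
G(12) = mex{0,0,2,0} = 1
G(13) = mex{1,1,3,1} = 0
G(14) = mex{0,0,2,2} = 1
G(15) = mex{1,1,0,3} = 2
G(16) = mex{2,0,1,2} = 3
G(17) = mex{3,1,0,0} = 2
G(18) = mex{2,2,1,1} = 0
G(19) = mex{0,3,0,0} = 1
G(20) = mex{1,2,1,1} = 0
G(21) = mex{0,0,2,0} = 1
G(22) = mex{1,1,3,1} = 0
G(23) = mex{0,0,2,2} = 1
G(24) = mex{1,1,0,3} = 2
G(25) = mex{2,0,1,2} = 3
Heap A: G(25) = 3.
Heap B: G(7) = 3.
Heap C: G(22) = 0.
Combined Grundy value = 3 ⊕ 3 ⊕ 0 = 0.
A winning move leaves total XOR = 0, i.e. changes one component's Grundy value g to g ⊕ X where X is the current total.
Heap A: target g' = 3⊕0 = 3, but every legal move changes the Grundy value (mex property), so 0 moves.
Heap B: target g' = 3⊕0 = 3, but every legal move changes the Grundy value (mex property), so 0 moves.
Heap C: target g' = 0⊕0 = 0, but every legal move changes the Grundy value (mex property), so 0 moves.

0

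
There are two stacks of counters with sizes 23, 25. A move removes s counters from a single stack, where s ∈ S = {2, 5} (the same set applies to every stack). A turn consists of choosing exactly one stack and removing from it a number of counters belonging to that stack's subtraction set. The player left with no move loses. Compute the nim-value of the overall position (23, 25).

1

All stacks use S = {2, 5}:
n :  0  1  2  3  4  5  6  7  8  9 10 11 12 13 14 15 16 17 18 19 20 21 22 23 24 25
G :  0  0  1  1  0  2  1  0  0  1  1  0  2  1  0  0  1  1  0  2  1  0  0  1  1  0
Stack A: G(23) = 1.
Stack B: G(25) = 0.
Combined Grundy value = 1 ⊕ 0 = 1.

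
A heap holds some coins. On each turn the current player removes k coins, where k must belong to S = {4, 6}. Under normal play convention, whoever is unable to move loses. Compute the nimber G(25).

1

G(0) = 0
G(1) = mex{} = 0
G(2) = mex{} = 0
G(3) = mex{} = 0
G(4) = mex{0} = 1
G(5) = mex{0} = 1
G(6) = mex{0,0} = 1
G(7) = mex{0,0} = 1
G(8) = mex{1,0} = 2
G(9) = mex{1,0} = 2
G(10) = mex{1,1} = 0
G(11) = mex{1,1} = 0
G(12) = mex{2,1} = 0
G(13) = mex{2,1} = 0
G(14) = mex{0,2} = 1
G(15) = mex{0,2} = 1
G(16) = mex{0,0} = 1
G(17) = mex{0,0} = 1
G(18) = mex{1,0} = 2
G(19) = mex{1,0} = 2
G(20) = mex{1,1} = 0
G(21) = mex{1,1} = 0
G(22) = mex{2,1} = 0
G(23) = mex{2,1} = 0
G(24) = mex{0,2} = 1
G(25) = mex{0,2} = 1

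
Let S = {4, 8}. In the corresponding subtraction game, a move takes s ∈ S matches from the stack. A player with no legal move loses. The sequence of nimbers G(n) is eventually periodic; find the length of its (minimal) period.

12

G(0) = 0
G(1) = mex{} = 0
G(2) = mex{} = 0
G(3) = mex{} = 0
G(4) = mex{0} = 1
G(5) = mex{0} = 1
G(6) = mex{0} = 1
G(7) = mex{0} = 1
G(8) = mex{1,0} = 2
G(9) = mex{1,0} = 2
G(10) = mex{1,0} = 2
G(11) = mex{1,0} = 2
G(12) = mex{2,1} = 0
G(13) = mex{2,1} = 0
G(14) = mex{2,1} = 0
G(15) = mex{2,1} = 0
G(16) = mex{0,2} = 1
G(17) = mex{0,2} = 1
G(18) = mex{0,2} = 1
G(19) = mex{0,2} = 1
G(20) = mex{1,0} = 2
G(21) = mex{1,0} = 2
G(22) = mex{1,0} = 2
G(23) = mex{1,0} = 2
G(24) = mex{2,1} = 0
G(25) = mex{2,1} = 0
G(n+12) = G(n) holds for n = 0,…,7 (a full window of length max(S) = 8), so the sequence is purely periodic with period 12.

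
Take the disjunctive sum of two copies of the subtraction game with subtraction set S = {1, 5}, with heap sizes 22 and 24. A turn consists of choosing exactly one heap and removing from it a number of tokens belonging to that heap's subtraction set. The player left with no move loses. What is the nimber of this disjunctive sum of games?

0

All heaps use S = {1, 5}:
G(0) = 0
G(1) = mex{0} = 1
G(2) = mex{1} = 0
G(3) = mex{0} = 1
G(4) = mex{1} = 0
G(5) = mex{0,0} = 1
G(6) = mex{1,1} = 0
G(7) = mex{0,0} = 1
G(8) = mex{1,1} = 0
G(9) = mex{0,0} = 1
G(10) = mex{1,1} = 0
G(11) = mex{0,0} = 1
G(12) = mex{1,1} = 0
G(13) = mex{0,0} = 1
G(14) = mex{1,1} = 0
G(15) = mex{0,0} = 1
G(16) = mex{1,1} = 0
G(17) = mex{0,0} = 1
G(18) = mex{1,1} = 0
G(19) = mex{0,0} = 1
G(20) = mex{1,1} = 0
G(21) = mex{0,0} = 1
G(22) = mex{1,1} = 0
G(23) = mex{0,0} = 1
G(24) = mex{1,1} = 0
Heap A: G(22) = 0.
Heap B: G(24) = 0.
Combined Grundy value = 0 ⊕ 0 = 0.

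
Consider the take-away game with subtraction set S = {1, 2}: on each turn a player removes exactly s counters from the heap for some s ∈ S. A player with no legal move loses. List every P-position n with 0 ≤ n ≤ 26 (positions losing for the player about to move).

n :  0  1  2  3  4  5  6  7  8  9 10 11 12 13 14 15 16 17 18 19 20 21 22 23 24 25 26
G :  0  1  2  0  1  2  0  1  2  0  1  2  0  1  2  0  1  2  0  1  2  0  1  2  0  1  2
P-positions are exactly the n with G(n) = 0.

0, 3, 6, 9, 12, 15, 18, 21, 24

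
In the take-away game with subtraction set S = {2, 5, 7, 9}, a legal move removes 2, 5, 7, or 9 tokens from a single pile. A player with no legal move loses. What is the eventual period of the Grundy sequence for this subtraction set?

26

G(0) = 0
G(1) = mex{} = 0
G(2) = mex{0} = 1
G(3) = mex{0} = 1
G(4) = mex{1} = 0
G(5) = mex{1,0} = 2
G(6) = mex{0,0} = 1
G(7) = mex{2,1,0} = 3
G(8) = mex{1,1,0} = 2
G(9) = mex{3,0,1,0} = 2
G(10) = mex{2,2,1,0} = 3
G(11) = mex{2,1,0,1} = 3
G(12) = mex{3,3,2,1} = 0
G(13) = mex{3,2,1,0} = 4
G(14) = mex{0,2,3,2} = 1
G(15) = mex{4,3,2,1} = 0
G(16) = mex{1,3,2,3} = 0
G(17) = mex{0,0,3,2} = 1
G(18) = mex{0,4,3,2} = 1
G(19) = mex{1,1,0,3} = 2
G(20) = mex{1,0,4,3} = 2
G(21) = mex{2,0,1,0} = 3
G(22) = mex{2,1,0,4} = 3
G(23) = mex{3,1,0,1} = 2
G(24) = mex{3,2,1,0} = 4
G(25) = mex{2,2,1,0} = 3
G(26) = mex{4,3,2,1} = 0
G(27) = mex{3,3,2,1} = 0
G(28) = mex{0,2,3,2} = 1
G(29) = mex{0,4,3,2} = 1
G(30) = mex{1,3,2,3} = 0
G(31) = mex{1,0,4,3} = 2
G(32) = mex{0,0,3,2} = 1
G(33) = mex{2,1,0,4} = 3
G(34) = mex{1,1,0,3} = 2
G(35) = mex{3,0,1,0} = 2
G(36) = mex{2,2,1,0} = 3
G(37) = mex{2,1,0,1} = 3
G(38) = mex{3,3,2,1} = 0
G(39) = mex{3,2,1,0} = 4
G(40) = mex{0,2,3,2} = 1
G(41) = mex{4,3,2,1} = 0
G(42) = mex{1,3,2,3} = 0
G(43) = mex{0,0,3,2} = 1
G(44) = mex{0,4,3,2} = 1
G(45) = mex{1,1,0,3} = 2
G(46) = mex{1,0,4,3} = 2
G(47) = mex{2,0,1,0} = 3
G(48) = mex{2,1,0,4} = 3
G(49) = mex{3,1,0,1} = 2
G(50) = mex{3,2,1,0} = 4
G(51) = mex{2,2,1,0} = 3
G(52) = mex{4,3,2,1} = 0
G(53) = mex{3,3,2,1} = 0
G(n+26) = G(n) holds for n = 0,…,8 (a full window of length max(S) = 9), so the sequence is purely periodic with period 26.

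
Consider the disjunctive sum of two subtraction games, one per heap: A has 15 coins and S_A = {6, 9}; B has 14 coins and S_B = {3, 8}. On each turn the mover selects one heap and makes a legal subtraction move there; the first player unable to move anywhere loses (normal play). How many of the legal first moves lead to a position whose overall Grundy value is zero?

4

Heap A, S = {6, 9}:
n :  0  1  2  3  4  5  6  7  8  9 10 11 12 13 14 15
G :  0  0  0  0  0  0  1  1  1  1  1  1  2  2  2  0
G_A(15) = 0.
Heap B, S = {3, 8}:
n :  0  1  2  3  4  5  6  7  8  9 10 11 12 13 14
G :  0  0  0  1  1  1  0  0  2  1  1  0  0  0  1
G_B(14) = 1.
Combined Grundy value = 0 ⊕ 1 = 1.
A winning move leaves total XOR = 0, i.e. changes one component's Grundy value g to g ⊕ X where X is the current total.
Heap A: need g' = 0⊕1 = 1. Options: 15−6→G=1, 15−9→G=1. Hits: 2.
Heap B: need g' = 1⊕1 = 0. Options: 14−3→G=0, 14−8→G=0. Hits: 2.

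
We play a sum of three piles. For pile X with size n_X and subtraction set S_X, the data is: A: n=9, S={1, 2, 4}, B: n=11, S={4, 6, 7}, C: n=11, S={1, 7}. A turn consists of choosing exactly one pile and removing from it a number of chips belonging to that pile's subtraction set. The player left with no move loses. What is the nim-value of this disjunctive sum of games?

Pile A, S = {1, 2, 4}:
G(0) = 0
G(1) = mex{0} = 1
G(2) = mex{1,0} = 2
G(3) = mex{2,1} = 0
G(4) = mex{0,2,0} = 1
G(5) = mex{1,0,1} = 2
G(6) = mex{2,1,2} = 0
G(7) = mex{0,2,0} = 1
G(8) = mex{1,0,1} = 2
G(9) = mex{2,1,2} = 0
G_A(9) = 0.
Pile B, S = {4, 6, 7}:
G(0) = 0
G(1) = mex{} = 0
G(2) = mex{} = 0
G(3) = mex{} = 0
G(4) = mex{0} = 1
G(5) = mex{0} = 1
G(6) = mex{0,0} = 1
G(7) = mex{0,0,0} = 1
G(8) = mex{1,0,0} = 2
G(9) = mex{1,0,0} = 2
G(10) = mex{1,1,0} = 2
G(11) = mex{1,1,1} = 0
G_B(11) = 0.
Pile C, S = {1, 7}:
G(0) = 0
G(1) = mex{0} = 1
G(2) = mex{1} = 0
G(3) = mex{0} = 1
G(4) = mex{1} = 0
G(5) = mex{0} = 1
G(6) = mex{1} = 0
G(7) = mex{0,0} = 1
G(8) = mex{1,1} = 0
G(9) = mex{0,0} = 1
G(10) = mex{1,1} = 0
G(11) = mex{0,0} = 1
G_C(11) = 1.
Combined Grundy value = 0 ⊕ 0 ⊕ 1 = 1.

1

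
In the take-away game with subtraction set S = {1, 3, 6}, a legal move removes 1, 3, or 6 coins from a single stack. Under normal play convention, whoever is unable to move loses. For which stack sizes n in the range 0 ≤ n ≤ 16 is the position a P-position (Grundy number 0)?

G(0) = 0
G(1) = mex{0} = 1
G(2) = mex{1} = 0
G(3) = mex{0,0} = 1
G(4) = mex{1,1} = 0
G(5) = mex{0,0} = 1
G(6) = mex{1,1,0} = 2
G(7) = mex{2,0,1} = 3
G(8) = mex{3,1,0} = 2
G(9) = mex{2,2,1} = 0
G(10) = mex{0,3,0} = 1
G(11) = mex{1,2,1} = 0
G(12) = mex{0,0,2} = 1
G(13) = mex{1,1,3} = 0
G(14) = mex{0,0,2} = 1
G(15) = mex{1,1,0} = 2
G(16) = mex{2,0,1} = 3
P-positions are exactly the n with G(n) = 0.

0, 2, 4, 9, 11, 13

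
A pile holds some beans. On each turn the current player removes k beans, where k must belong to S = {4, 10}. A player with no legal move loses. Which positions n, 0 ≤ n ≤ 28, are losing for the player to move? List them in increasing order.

G(0) = 0
G(1) = mex{} = 0
G(2) = mex{} = 0
G(3) = mex{} = 0
G(4) = mex{0} = 1
G(5) = mex{0} = 1
G(6) = mex{0} = 1
G(7) = mex{0} = 1
G(8) = mex{1} = 0
G(9) = mex{1} = 0
G(10) = mex{1,0} = 2
G(11) = mex{1,0} = 2
G(12) = mex{0,0} = 1
G(13) = mex{0,0} = 1
G(14) = mex{2,1} = 0
G(15) = mex{2,1} = 0
G(16) = mex{1,1} = 0
G(17) = mex{1,1} = 0
G(18) = mex{0,0} = 1
G(19) = mex{0,0} = 1
G(20) = mex{0,2} = 1
G(21) = mex{0,2} = 1
G(22) = mex{1,1} = 0
G(23) = mex{1,1} = 0
G(24) = mex{1,0} = 2
G(25) = mex{1,0} = 2
G(26) = mex{0,0} = 1
G(27) = mex{0,0} = 1
G(28) = mex{2,1} = 0
P-positions are exactly the n with G(n) = 0.

0, 1, 2, 3, 8, 9, 14, 15, 16, 17, 22, 23, 28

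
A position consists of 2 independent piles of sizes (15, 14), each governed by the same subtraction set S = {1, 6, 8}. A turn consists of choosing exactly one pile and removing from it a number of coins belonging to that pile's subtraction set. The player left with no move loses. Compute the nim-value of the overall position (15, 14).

All piles use S = {1, 6, 8}:
n :  0  1  2  3  4  5  6  7  8  9 10 11 12 13 14 15
G :  0  1  0  1  0  1  2  0  1  0  1  0  1  2  0  1
Pile A: G(15) = 1.
Pile B: G(14) = 0.
Combined Grundy value = 1 ⊕ 0 = 1.

1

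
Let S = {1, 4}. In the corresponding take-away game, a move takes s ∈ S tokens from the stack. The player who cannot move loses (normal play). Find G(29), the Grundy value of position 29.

2

n :  0  1  2  3  4  5  6  7  8  9 10 11 12 13 14 15 16 17 18 19 20 21 22 23 24 25 26 27 28 29
G :  0  1  0  1  2  0  1  0  1  2  0  1  0  1  2  0  1  0  1  2  0  1  0  1  2  0  1  0  1  2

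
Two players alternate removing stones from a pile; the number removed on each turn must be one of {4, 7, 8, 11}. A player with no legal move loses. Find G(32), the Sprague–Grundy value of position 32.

G(0) = 0
G(1) = mex{} = 0
G(2) = mex{} = 0
G(3) = mex{} = 0
G(4) = mex{0} = 1
G(5) = mex{0} = 1
G(6) = mex{0} = 1
G(7) = mex{0,0} = 1
G(8) = mex{1,0,0} = 2
G(9) = mex{1,0,0} = 2
G(10) = mex{1,0,0} = 2
G(11) = mex{1,1,0,0} = 2
G(12) = mex{2,1,1,0} = 3
G(13) = mex{2,1,1,0} = 3
G(14) = mex{2,1,1,0} = 3
G(15) = mex{2,2,1,1} = 0
G(16) = mex{3,2,2,1} = 0
G(17) = mex{3,2,2,1} = 0
G(18) = mex{3,2,2,1} = 0
G(19) = mex{0,3,2,2} = 1
G(20) = mex{0,3,3,2} = 1
G(21) = mex{0,3,3,2} = 1
G(22) = mex{0,0,3,2} = 1
G(23) = mex{1,0,0,3} = 2
G(24) = mex{1,0,0,3} = 2
G(25) = mex{1,0,0,3} = 2
G(26) = mex{1,1,0,0} = 2
G(27) = mex{2,1,1,0} = 3
G(28) = mex{2,1,1,0} = 3
G(29) = mex{2,1,1,0} = 3
G(30) = mex{2,2,1,1} = 0
G(31) = mex{3,2,2,1} = 0
G(32) = mex{3,2,2,1} = 0

0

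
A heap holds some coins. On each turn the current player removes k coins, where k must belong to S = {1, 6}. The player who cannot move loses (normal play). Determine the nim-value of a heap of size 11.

0

G(0) = 0
G(1) = mex{0} = 1
G(2) = mex{1} = 0
G(3) = mex{0} = 1
G(4) = mex{1} = 0
G(5) = mex{0} = 1
G(6) = mex{1,0} = 2
G(7) = mex{2,1} = 0
G(8) = mex{0,0} = 1
G(9) = mex{1,1} = 0
G(10) = mex{0,0} = 1
G(11) = mex{1,1} = 0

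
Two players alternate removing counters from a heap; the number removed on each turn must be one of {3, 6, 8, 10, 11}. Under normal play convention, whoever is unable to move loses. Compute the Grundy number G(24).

3

n :  0  1  2  3  4  5  6  7  8  9 10 11 12 13 14 15 16 17 18 19 20 21 22 23 24
G :  0  0  0  1  1  1  2  2  2  3  3  3  4  4  0  0  0  1  1  1  2  2  2  3  3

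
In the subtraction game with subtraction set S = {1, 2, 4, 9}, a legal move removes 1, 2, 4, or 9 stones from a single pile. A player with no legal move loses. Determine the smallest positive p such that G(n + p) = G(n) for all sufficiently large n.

11

n :  0  1  2  3  4  5  6  7  8  9 10 11 12 13 14 15 16 17 18 19 20 21 22 23
G :  0  1  2  0  1  2  0  1  2  3  4  0  1  2  0  1  2  0  1  2  3  4  0  1
G(n+11) = G(n) holds for n = 0,…,8 (a full window of length max(S) = 9), so the sequence is purely periodic with period 11.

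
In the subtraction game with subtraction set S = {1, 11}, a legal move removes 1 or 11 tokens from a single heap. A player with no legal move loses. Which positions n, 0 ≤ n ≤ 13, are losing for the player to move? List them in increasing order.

0, 2, 4, 6, 8, 10, 12

G(0) = 0
G(1) = mex{0} = 1
G(2) = mex{1} = 0
G(3) = mex{0} = 1
G(4) = mex{1} = 0
G(5) = mex{0} = 1
G(6) = mex{1} = 0
G(7) = mex{0} = 1
G(8) = mex{1} = 0
G(9) = mex{0} = 1
G(10) = mex{1} = 0
G(11) = mex{0,0} = 1
G(12) = mex{1,1} = 0
G(13) = mex{0,0} = 1
P-positions are exactly the n with G(n) = 0.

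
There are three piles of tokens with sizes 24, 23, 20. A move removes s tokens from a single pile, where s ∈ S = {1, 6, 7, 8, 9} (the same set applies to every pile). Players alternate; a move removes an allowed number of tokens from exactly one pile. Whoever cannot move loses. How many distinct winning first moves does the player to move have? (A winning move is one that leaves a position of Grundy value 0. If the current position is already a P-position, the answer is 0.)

5

All piles use S = {1, 6, 7, 8, 9}:
G(0) = 0
G(1) = mex{0} = 1
G(2) = mex{1} = 0
G(3) = mex{0} = 1
G(4) = mex{1} = 0
G(5) = mex{0} = 1
G(6) = mex{1,0} = 2
G(7) = mex{2,1,0} = 3
G(8) = mex{3,0,1,0} = 2
G(9) = mex{2,1,0,1,0} = 3
G(10) = mex{3,0,1,0,1} = 2
G(11) = mex{2,1,0,1,0} = 3
G(12) = mex{3,2,1,0,1} = 4
G(13) = mex{4,3,2,1,0} = 5
G(14) = mex{5,2,3,2,1} = 0
G(15) = mex{0,3,2,3,2} = 1
G(16) = mex{1,2,3,2,3} = 0
G(17) = mex{0,3,2,3,2} = 1
G(18) = mex{1,4,3,2,3} = 0
G(19) = mex{0,5,4,3,2} = 1
G(20) = mex{1,0,5,4,3} = 2
G(21) = mex{2,1,0,5,4} = 3
G(22) = mex{3,0,1,0,5} = 2
G(23) = mex{2,1,0,1,0} = 3
G(24) = mex{3,0,1,0,1} = 2
Pile A: G(24) = 2.
Pile B: G(23) = 3.
Pile C: G(20) = 2.
Combined Grundy value = 2 ⊕ 3 ⊕ 2 = 3.
A winning move leaves total XOR = 0, i.e. changes one component's Grundy value g to g ⊕ X where X is the current total.
Pile A: need g' = 2⊕3 = 1. Options: 24−1→G=3, 24−6→G=0, 24−7→G=1, 24−8→G=0, 24−9→G=1. Hits: 2.
Pile B: need g' = 3⊕3 = 0. Options: 23−1→G=2, 23−6→G=1, 23−7→G=0, 23−8→G=1, 23−9→G=0. Hits: 2.
Pile C: need g' = 2⊕3 = 1. Options: 20−1→G=1, 20−6→G=0, 20−7→G=5, 20−8→G=4, 20−9→G=3. Hits: 1.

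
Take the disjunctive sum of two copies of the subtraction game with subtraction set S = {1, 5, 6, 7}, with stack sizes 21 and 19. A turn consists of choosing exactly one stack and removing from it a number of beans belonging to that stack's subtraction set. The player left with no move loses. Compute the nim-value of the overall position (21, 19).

All stacks use S = {1, 5, 6, 7}:
n :  0  1  2  3  4  5  6  7  8  9 10 11 12 13 14 15 16 17 18 19 20 21
G :  0  1  0  1  0  1  2  3  2  3  2  3  0  1  0  1  0  1  2  3  2  3
Stack A: G(21) = 3.
Stack B: G(19) = 3.
Combined Grundy value = 3 ⊕ 3 = 0.

0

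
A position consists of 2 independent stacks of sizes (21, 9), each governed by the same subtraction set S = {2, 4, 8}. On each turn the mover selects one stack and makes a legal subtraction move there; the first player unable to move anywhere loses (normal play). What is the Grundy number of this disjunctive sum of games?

0

All stacks use S = {2, 4, 8}:
n :  0  1  2  3  4  5  6  7  8  9 10 11 12 13 14 15 16 17 18 19 20 21
G :  0  0  1  1  2  2  0  0  1  1  2  2  0  0  1  1  2  2  0  0  1  1
Stack A: G(21) = 1.
Stack B: G(9) = 1.
Combined Grundy value = 1 ⊕ 1 = 0.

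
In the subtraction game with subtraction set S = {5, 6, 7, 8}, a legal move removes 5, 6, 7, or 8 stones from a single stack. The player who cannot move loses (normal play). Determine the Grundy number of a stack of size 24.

G(0) = 0
G(1) = mex{} = 0
G(2) = mex{} = 0
G(3) = mex{} = 0
G(4) = mex{} = 0
G(5) = mex{0} = 1
G(6) = mex{0,0} = 1
G(7) = mex{0,0,0} = 1
G(8) = mex{0,0,0,0} = 1
G(9) = mex{0,0,0,0} = 1
G(10) = mex{1,0,0,0} = 2
G(11) = mex{1,1,0,0} = 2
G(12) = mex{1,1,1,0} = 2
G(13) = mex{1,1,1,1} = 0
G(14) = mex{1,1,1,1} = 0
G(15) = mex{2,1,1,1} = 0
G(16) = mex{2,2,1,1} = 0
G(17) = mex{2,2,2,1} = 0
G(18) = mex{0,2,2,2} = 1
G(19) = mex{0,0,2,2} = 1
G(20) = mex{0,0,0,2} = 1
G(21) = mex{0,0,0,0} = 1
G(22) = mex{0,0,0,0} = 1
G(23) = mex{1,0,0,0} = 2
G(24) = mex{1,1,0,0} = 2

2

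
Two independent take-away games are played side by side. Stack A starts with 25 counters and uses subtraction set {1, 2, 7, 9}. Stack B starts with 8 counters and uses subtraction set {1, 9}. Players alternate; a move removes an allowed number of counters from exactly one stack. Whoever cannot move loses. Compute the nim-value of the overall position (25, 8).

Stack A, S = {1, 2, 7, 9}:
n :  0  1  2  3  4  5  6  7  8  9 10 11 12 13 14 15 16 17 18 19 20 21 22 23 24 25
G :  0  1  2  0  1  2  0  1  2  3  4  0  1  2  0  1  2  0  1  2  3  4  0  1  2  0
G_A(25) = 0.
Stack B, S = {1, 9}:
n : 0 1 2 3 4 5 6 7 8
G : 0 1 0 1 0 1 0 1 0
G_B(8) = 0.
Combined Grundy value = 0 ⊕ 0 = 0.

0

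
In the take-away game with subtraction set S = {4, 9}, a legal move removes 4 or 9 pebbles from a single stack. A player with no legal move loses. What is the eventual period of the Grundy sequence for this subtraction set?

13

G(0) = 0
G(1) = mex{} = 0
G(2) = mex{} = 0
G(3) = mex{} = 0
G(4) = mex{0} = 1
G(5) = mex{0} = 1
G(6) = mex{0} = 1
G(7) = mex{0} = 1
G(8) = mex{1} = 0
G(9) = mex{1,0} = 2
G(10) = mex{1,0} = 2
G(11) = mex{1,0} = 2
G(12) = mex{0,0} = 1
G(13) = mex{2,1} = 0
G(14) = mex{2,1} = 0
G(15) = mex{2,1} = 0
G(16) = mex{1,1} = 0
G(17) = mex{0,0} = 1
G(18) = mex{0,2} = 1
G(19) = mex{0,2} = 1
G(20) = mex{0,2} = 1
G(21) = mex{1,1} = 0
G(22) = mex{1,0} = 2
G(23) = mex{1,0} = 2
G(24) = mex{1,0} = 2
G(25) = mex{0,0} = 1
G(26) = mex{2,1} = 0
G(27) = mex{2,1} = 0
G(n+13) = G(n) holds for n = 0,…,8 (a full window of length max(S) = 9), so the sequence is purely periodic with period 13.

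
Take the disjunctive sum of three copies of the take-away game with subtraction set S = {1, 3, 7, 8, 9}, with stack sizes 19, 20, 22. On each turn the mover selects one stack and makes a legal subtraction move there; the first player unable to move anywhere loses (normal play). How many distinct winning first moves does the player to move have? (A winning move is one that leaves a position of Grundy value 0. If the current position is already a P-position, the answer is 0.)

6

All stacks use S = {1, 3, 7, 8, 9}:
n :  0  1  2  3  4  5  6  7  8  9 10 11 12 13 14 15 16 17 18 19 20 21 22
G :  0  1  0  1  0  1  0  1  2  3  2  3  2  3  2  3  0  1  0  1  0  1  0
Stack A: G(19) = 1.
Stack B: G(20) = 0.
Stack C: G(22) = 0.
Combined Grundy value = 1 ⊕ 0 ⊕ 0 = 1.
A winning move leaves total XOR = 0, i.e. changes one component's Grundy value g to g ⊕ X where X is the current total.
Stack A: need g' = 1⊕1 = 0. Options: 19−1→G=0, 19−3→G=0, 19−7→G=2, 19−8→G=3, 19−9→G=2. Hits: 2.
Stack B: need g' = 0⊕1 = 1. Options: 20−1→G=1, 20−3→G=1, 20−7→G=3, 20−8→G=2, 20−9→G=3. Hits: 2.
Stack C: need g' = 0⊕1 = 1. Options: 22−1→G=1, 22−3→G=1, 22−7→G=3, 22−8→G=2, 22−9→G=3. Hits: 2.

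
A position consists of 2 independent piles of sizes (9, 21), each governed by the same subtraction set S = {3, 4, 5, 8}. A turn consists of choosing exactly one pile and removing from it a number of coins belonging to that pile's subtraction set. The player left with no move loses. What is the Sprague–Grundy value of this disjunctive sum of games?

0

All piles use S = {3, 4, 5, 8}:
G(0) = 0
G(1) = mex{} = 0
G(2) = mex{} = 0
G(3) = mex{0} = 1
G(4) = mex{0,0} = 1
G(5) = mex{0,0,0} = 1
G(6) = mex{1,0,0} = 2
G(7) = mex{1,1,0} = 2
G(8) = mex{1,1,1,0} = 2
G(9) = mex{2,1,1,0} = 3
G(10) = mex{2,2,1,0} = 3
G(11) = mex{2,2,2,1} = 0
G(12) = mex{3,2,2,1} = 0
G(13) = mex{3,3,2,1} = 0
G(14) = mex{0,3,3,2} = 1
G(15) = mex{0,0,3,2} = 1
G(16) = mex{0,0,0,2} = 1
G(17) = mex{1,0,0,3} = 2
G(18) = mex{1,1,0,3} = 2
G(19) = mex{1,1,1,0} = 2
G(20) = mex{2,1,1,0} = 3
G(21) = mex{2,2,1,0} = 3
Pile A: G(9) = 3.
Pile B: G(21) = 3.
Combined Grundy value = 3 ⊕ 3 = 0.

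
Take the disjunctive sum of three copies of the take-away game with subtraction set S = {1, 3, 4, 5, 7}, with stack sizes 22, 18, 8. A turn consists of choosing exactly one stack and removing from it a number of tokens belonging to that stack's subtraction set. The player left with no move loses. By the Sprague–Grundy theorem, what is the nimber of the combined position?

2

All stacks use S = {1, 3, 4, 5, 7}:
G(0) = 0
G(1) = mex{0} = 1
G(2) = mex{1} = 0
G(3) = mex{0,0} = 1
G(4) = mex{1,1,0} = 2
G(5) = mex{2,0,1,0} = 3
G(6) = mex{3,1,0,1} = 2
G(7) = mex{2,2,1,0,0} = 3
G(8) = mex{3,3,2,1,1} = 0
G(9) = mex{0,2,3,2,0} = 1
G(10) = mex{1,3,2,3,1} = 0
G(11) = mex{0,0,3,2,2} = 1
G(12) = mex{1,1,0,3,3} = 2
G(13) = mex{2,0,1,0,2} = 3
G(14) = mex{3,1,0,1,3} = 2
G(15) = mex{2,2,1,0,0} = 3
G(16) = mex{3,3,2,1,1} = 0
G(17) = mex{0,2,3,2,0} = 1
G(18) = mex{1,3,2,3,1} = 0
G(19) = mex{0,0,3,2,2} = 1
G(20) = mex{1,1,0,3,3} = 2
G(21) = mex{2,0,1,0,2} = 3
G(22) = mex{3,1,0,1,3} = 2
Stack A: G(22) = 2.
Stack B: G(18) = 0.
Stack C: G(8) = 0.
Combined Grundy value = 2 ⊕ 0 ⊕ 0 = 2.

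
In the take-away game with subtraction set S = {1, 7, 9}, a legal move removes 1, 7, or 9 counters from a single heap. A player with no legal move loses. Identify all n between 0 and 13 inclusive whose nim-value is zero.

G(0) = 0
G(1) = mex{0} = 1
G(2) = mex{1} = 0
G(3) = mex{0} = 1
G(4) = mex{1} = 0
G(5) = mex{0} = 1
G(6) = mex{1} = 0
G(7) = mex{0,0} = 1
G(8) = mex{1,1} = 0
G(9) = mex{0,0,0} = 1
G(10) = mex{1,1,1} = 0
G(11) = mex{0,0,0} = 1
G(12) = mex{1,1,1} = 0
G(13) = mex{0,0,0} = 1
P-positions are exactly the n with G(n) = 0.

0, 2, 4, 6, 8, 10, 12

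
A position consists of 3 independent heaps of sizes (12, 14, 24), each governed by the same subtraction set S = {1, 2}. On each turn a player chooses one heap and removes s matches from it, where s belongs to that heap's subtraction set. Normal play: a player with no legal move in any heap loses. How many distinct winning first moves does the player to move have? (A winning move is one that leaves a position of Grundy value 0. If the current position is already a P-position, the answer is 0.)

All heaps use S = {1, 2}:
G(0) = 0
G(1) = mex{0} = 1
G(2) = mex{1,0} = 2
G(3) = mex{2,1} = 0
G(4) = mex{0,2} = 1
G(5) = mex{1,0} = 2
G(6) = mex{2,1} = 0
G(7) = mex{0,2} = 1
G(8) = mex{1,0} = 2
G(9) = mex{2,1} = 0
G(10) = mex{0,2} = 1
G(11) = mex{1,0} = 2
G(12) = mex{2,1} = 0
G(13) = mex{0,2} = 1
G(14) = mex{1,0} = 2
G(15) = mex{2,1} = 0
G(16) = mex{0,2} = 1
G(17) = mex{1,0} = 2
G(18) = mex{2,1} = 0
G(19) = mex{0,2} = 1
G(20) = mex{1,0} = 2
G(21) = mex{2,1} = 0
G(22) = mex{0,2} = 1
G(23) = mex{1,0} = 2
G(24) = mex{2,1} = 0
Heap A: G(12) = 0.
Heap B: G(14) = 2.
Heap C: G(24) = 0.
Combined Grundy value = 0 ⊕ 2 ⊕ 0 = 2.
A winning move leaves total XOR = 0, i.e. changes one component's Grundy value g to g ⊕ X where X is the current total.
Heap A: need g' = 0⊕2 = 2. Options: 12−1→G=2, 12−2→G=1. Hits: 1.
Heap B: need g' = 2⊕2 = 0. Options: 14−1→G=1, 14−2→G=0. Hits: 1.
Heap C: need g' = 0⊕2 = 2. Options: 24−1→G=2, 24−2→G=1. Hits: 1.

3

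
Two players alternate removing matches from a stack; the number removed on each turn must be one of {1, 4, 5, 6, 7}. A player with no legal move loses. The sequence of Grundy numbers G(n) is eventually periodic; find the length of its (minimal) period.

10

G(0) = 0
G(1) = mex{0} = 1
G(2) = mex{1} = 0
G(3) = mex{0} = 1
G(4) = mex{1,0} = 2
G(5) = mex{2,1,0} = 3
G(6) = mex{3,0,1,0} = 2
G(7) = mex{2,1,0,1,0} = 3
G(8) = mex{3,2,1,0,1} = 4
G(9) = mex{4,3,2,1,0} = 5
G(10) = mex{5,2,3,2,1} = 0
G(11) = mex{0,3,2,3,2} = 1
G(12) = mex{1,4,3,2,3} = 0
G(13) = mex{0,5,4,3,2} = 1
G(14) = mex{1,0,5,4,3} = 2
G(15) = mex{2,1,0,5,4} = 3
G(16) = mex{3,0,1,0,5} = 2
G(17) = mex{2,1,0,1,0} = 3
G(18) = mex{3,2,1,0,1} = 4
G(19) = mex{4,3,2,1,0} = 5
G(20) = mex{5,2,3,2,1} = 0
G(21) = mex{0,3,2,3,2} = 1
G(n+10) = G(n) holds for n = 0,…,6 (a full window of length max(S) = 7), so the sequence is purely periodic with period 10.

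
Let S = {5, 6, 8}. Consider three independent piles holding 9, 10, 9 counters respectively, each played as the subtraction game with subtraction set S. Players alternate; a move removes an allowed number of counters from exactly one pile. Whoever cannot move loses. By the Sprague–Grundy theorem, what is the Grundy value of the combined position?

All piles use S = {5, 6, 8}:
G(0) = 0
G(1) = mex{} = 0
G(2) = mex{} = 0
G(3) = mex{} = 0
G(4) = mex{} = 0
G(5) = mex{0} = 1
G(6) = mex{0,0} = 1
G(7) = mex{0,0} = 1
G(8) = mex{0,0,0} = 1
G(9) = mex{0,0,0} = 1
G(10) = mex{1,0,0} = 2
Pile A: G(9) = 1.
Pile B: G(10) = 2.
Pile C: G(9) = 1.
Combined Grundy value = 1 ⊕ 2 ⊕ 1 = 2.

2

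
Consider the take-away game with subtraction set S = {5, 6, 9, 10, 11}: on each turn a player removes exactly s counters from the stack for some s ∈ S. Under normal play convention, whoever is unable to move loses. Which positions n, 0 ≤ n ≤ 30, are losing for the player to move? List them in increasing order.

G(0) = 0
G(1) = mex{} = 0
G(2) = mex{} = 0
G(3) = mex{} = 0
G(4) = mex{} = 0
G(5) = mex{0} = 1
G(6) = mex{0,0} = 1
G(7) = mex{0,0} = 1
G(8) = mex{0,0} = 1
G(9) = mex{0,0,0} = 1
G(10) = mex{1,0,0,0} = 2
G(11) = mex{1,1,0,0,0} = 2
G(12) = mex{1,1,0,0,0} = 2
G(13) = mex{1,1,0,0,0} = 2
G(14) = mex{1,1,1,0,0} = 2
G(15) = mex{2,1,1,1,0} = 3
G(16) = mex{2,2,1,1,1} = 0
G(17) = mex{2,2,1,1,1} = 0
G(18) = mex{2,2,1,1,1} = 0
G(19) = mex{2,2,2,1,1} = 0
G(20) = mex{3,2,2,2,1} = 0
G(21) = mex{0,3,2,2,2} = 1
G(22) = mex{0,0,2,2,2} = 1
G(23) = mex{0,0,2,2,2} = 1
G(24) = mex{0,0,3,2,2} = 1
G(25) = mex{0,0,0,3,2} = 1
G(26) = mex{1,0,0,0,3} = 2
G(27) = mex{1,1,0,0,0} = 2
G(28) = mex{1,1,0,0,0} = 2
G(29) = mex{1,1,0,0,0} = 2
G(30) = mex{1,1,1,0,0} = 2
P-positions are exactly the n with G(n) = 0.

0, 1, 2, 3, 4, 16, 17, 18, 19, 20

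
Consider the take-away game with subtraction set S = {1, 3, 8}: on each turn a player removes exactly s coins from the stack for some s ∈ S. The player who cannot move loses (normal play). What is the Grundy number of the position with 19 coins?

n :  0  1  2  3  4  5  6  7  8  9 10 11 12 13 14 15 16 17 18 19
G :  0  1  0  1  0  1  0  1  2  3  2  0  1  0  1  0  1  0  1  2

2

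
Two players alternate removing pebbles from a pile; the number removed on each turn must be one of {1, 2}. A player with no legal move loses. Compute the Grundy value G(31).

1

G(0) = 0
G(1) = mex{0} = 1
G(2) = mex{1,0} = 2
G(3) = mex{2,1} = 0
G(4) = mex{0,2} = 1
G(5) = mex{1,0} = 2
G(6) = mex{2,1} = 0
G(7) = mex{0,2} = 1
G(8) = mex{1,0} = 2
G(9) = mex{2,1} = 0
G(10) = mex{0,2} = 1
G(11) = mex{1,0} = 2
G(12) = mex{2,1} = 0
G(13) = mex{0,2} = 1
G(14) = mex{1,0} = 2
G(15) = mex{2,1} = 0
G(16) = mex{0,2} = 1
G(17) = mex{1,0} = 2
G(18) = mex{2,1} = 0
G(19) = mex{0,2} = 1
G(20) = mex{1,0} = 2
G(21) = mex{2,1} = 0
G(22) = mex{0,2} = 1
G(23) = mex{1,0} = 2
G(24) = mex{2,1} = 0
G(25) = mex{0,2} = 1
G(26) = mex{1,0} = 2
G(27) = mex{2,1} = 0
G(28) = mex{0,2} = 1
G(29) = mex{1,0} = 2
G(30) = mex{2,1} = 0
G(31) = mex{0,2} = 1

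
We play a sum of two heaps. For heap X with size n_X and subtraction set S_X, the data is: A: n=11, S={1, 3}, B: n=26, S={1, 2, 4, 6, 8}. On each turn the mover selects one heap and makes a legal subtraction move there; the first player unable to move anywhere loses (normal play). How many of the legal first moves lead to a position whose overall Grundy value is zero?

Heap A, S = {1, 3}:
G(0) = 0
G(1) = mex{0} = 1
G(2) = mex{1} = 0
G(3) = mex{0,0} = 1
G(4) = mex{1,1} = 0
G(5) = mex{0,0} = 1
G(6) = mex{1,1} = 0
G(7) = mex{0,0} = 1
G(8) = mex{1,1} = 0
G(9) = mex{0,0} = 1
G(10) = mex{1,1} = 0
G(11) = mex{0,0} = 1
G_A(11) = 1.
Heap B, S = {1, 2, 4, 6, 8}:
G(0) = 0
G(1) = mex{0} = 1
G(2) = mex{1,0} = 2
G(3) = mex{2,1} = 0
G(4) = mex{0,2,0} = 1
G(5) = mex{1,0,1} = 2
G(6) = mex{2,1,2,0} = 3
G(7) = mex{3,2,0,1} = 4
G(8) = mex{4,3,1,2,0} = 5
G(9) = mex{5,4,2,0,1} = 3
G(10) = mex{3,5,3,1,2} = 0
G(11) = mex{0,3,4,2,0} = 1
G(12) = mex{1,0,5,3,1} = 2
G(13) = mex{2,1,3,4,2} = 0
G(14) = mex{0,2,0,5,3} = 1
G(15) = mex{1,0,1,3,4} = 2
G(16) = mex{2,1,2,0,5} = 3
G(17) = mex{3,2,0,1,3} = 4
G(18) = mex{4,3,1,2,0} = 5
G(19) = mex{5,4,2,0,1} = 3
G(20) = mex{3,5,3,1,2} = 0
G(21) = mex{0,3,4,2,0} = 1
G(22) = mex{1,0,5,3,1} = 2
G(23) = mex{2,1,3,4,2} = 0
G(24) = mex{0,2,0,5,3} = 1
G(25) = mex{1,0,1,3,4} = 2
G(26) = mex{2,1,2,0,5} = 3
G_B(26) = 3.
Combined Grundy value = 1 ⊕ 3 = 2.
A winning move leaves total XOR = 0, i.e. changes one component's Grundy value g to g ⊕ X where X is the current total.
Heap A: need g' = 1⊕2 = 3. Options: 11−1→G=0, 11−3→G=0. Hits: 0.
Heap B: need g' = 3⊕2 = 1. Options: 26−1→G=2, 26−2→G=1, 26−4→G=2, 26−6→G=0, 26−8→G=5. Hits: 1.

1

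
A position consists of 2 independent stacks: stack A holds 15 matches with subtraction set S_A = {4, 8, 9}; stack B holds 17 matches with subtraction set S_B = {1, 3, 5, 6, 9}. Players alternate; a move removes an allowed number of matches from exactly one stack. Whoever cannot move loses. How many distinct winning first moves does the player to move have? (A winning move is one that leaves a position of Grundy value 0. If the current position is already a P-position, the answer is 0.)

5

Stack A, S = {4, 8, 9}:
G(0) = 0
G(1) = mex{} = 0
G(2) = mex{} = 0
G(3) = mex{} = 0
G(4) = mex{0} = 1
G(5) = mex{0} = 1
G(6) = mex{0} = 1
G(7) = mex{0} = 1
G(8) = mex{1,0} = 2
G(9) = mex{1,0,0} = 2
G(10) = mex{1,0,0} = 2
G(11) = mex{1,0,0} = 2
G(12) = mex{2,1,0} = 3
G(13) = mex{2,1,1} = 0
G(14) = mex{2,1,1} = 0
G(15) = mex{2,1,1} = 0
G_A(15) = 0.
Stack B, S = {1, 3, 5, 6, 9}:
G(0) = 0
G(1) = mex{0} = 1
G(2) = mex{1} = 0
G(3) = mex{0,0} = 1
G(4) = mex{1,1} = 0
G(5) = mex{0,0,0} = 1
G(6) = mex{1,1,1,0} = 2
G(7) = mex{2,0,0,1} = 3
G(8) = mex{3,1,1,0} = 2
G(9) = mex{2,2,0,1,0} = 3
G(10) = mex{3,3,1,0,1} = 2
G(11) = mex{2,2,2,1,0} = 3
G(12) = mex{3,3,3,2,1} = 0
G(13) = mex{0,2,2,3,0} = 1
G(14) = mex{1,3,3,2,1} = 0
G(15) = mex{0,0,2,3,2} = 1
G(16) = mex{1,1,3,2,3} = 0
G(17) = mex{0,0,0,3,2} = 1
G_B(17) = 1.
Combined Grundy value = 0 ⊕ 1 = 1.
A winning move leaves total XOR = 0, i.e. changes one component's Grundy value g to g ⊕ X where X is the current total.
Stack A: need g' = 0⊕1 = 1. Options: 15−4→G=2, 15−8→G=1, 15−9→G=1. Hits: 2.
Stack B: need g' = 1⊕1 = 0. Options: 17−1→G=0, 17−3→G=0, 17−5→G=0, 17−6→G=3, 17−9→G=2. Hits: 3.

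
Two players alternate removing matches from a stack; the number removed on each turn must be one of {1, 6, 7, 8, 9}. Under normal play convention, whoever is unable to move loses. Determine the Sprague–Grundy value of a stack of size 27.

5

n :  0  1  2  3  4  5  6  7  8  9 10 11 12 13 14 15 16 17 18 19 20 21 22 23 24 25 26 27
G :  0  1  0  1  0  1  2  3  2  3  2  3  4  5  0  1  0  1  0  1  2  3  2  3  2  3  4  5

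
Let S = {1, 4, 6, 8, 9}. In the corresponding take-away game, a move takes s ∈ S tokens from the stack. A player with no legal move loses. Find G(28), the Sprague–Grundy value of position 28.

2

G(0) = 0
G(1) = mex{0} = 1
G(2) = mex{1} = 0
G(3) = mex{0} = 1
G(4) = mex{1,0} = 2
G(5) = mex{2,1} = 0
G(6) = mex{0,0,0} = 1
G(7) = mex{1,1,1} = 0
G(8) = mex{0,2,0,0} = 1
G(9) = mex{1,0,1,1,0} = 2
G(10) = mex{2,1,2,0,1} = 3
G(11) = mex{3,0,0,1,0} = 2
G(12) = mex{2,1,1,2,1} = 0
G(13) = mex{0,2,0,0,2} = 1
G(14) = mex{1,3,1,1,0} = 2
G(15) = mex{2,2,2,0,1} = 3
G(16) = mex{3,0,3,1,0} = 2
G(17) = mex{2,1,2,2,1} = 0
G(18) = mex{0,2,0,3,2} = 1
G(19) = mex{1,3,1,2,3} = 0
G(20) = mex{0,2,2,0,2} = 1
G(21) = mex{1,0,3,1,0} = 2
G(22) = mex{2,1,2,2,1} = 0
G(23) = mex{0,0,0,3,2} = 1
G(24) = mex{1,1,1,2,3} = 0
G(25) = mex{0,2,0,0,2} = 1
G(26) = mex{1,0,1,1,0} = 2
G(27) = mex{2,1,2,0,1} = 3
G(28) = mex{3,0,0,1,0} = 2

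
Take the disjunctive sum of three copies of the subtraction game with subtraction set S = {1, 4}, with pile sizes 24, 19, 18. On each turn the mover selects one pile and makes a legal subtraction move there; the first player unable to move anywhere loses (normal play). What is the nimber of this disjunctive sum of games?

All piles use S = {1, 4}:
G(0) = 0
G(1) = mex{0} = 1
G(2) = mex{1} = 0
G(3) = mex{0} = 1
G(4) = mex{1,0} = 2
G(5) = mex{2,1} = 0
G(6) = mex{0,0} = 1
G(7) = mex{1,1} = 0
G(8) = mex{0,2} = 1
G(9) = mex{1,0} = 2
G(10) = mex{2,1} = 0
G(11) = mex{0,0} = 1
G(12) = mex{1,1} = 0
G(13) = mex{0,2} = 1
G(14) = mex{1,0} = 2
G(15) = mex{2,1} = 0
G(16) = mex{0,0} = 1
G(17) = mex{1,1} = 0
G(18) = mex{0,2} = 1
G(19) = mex{1,0} = 2
G(20) = mex{2,1} = 0
G(21) = mex{0,0} = 1
G(22) = mex{1,1} = 0
G(23) = mex{0,2} = 1
G(24) = mex{1,0} = 2
Pile A: G(24) = 2.
Pile B: G(19) = 2.
Pile C: G(18) = 1.
Combined Grundy value = 2 ⊕ 2 ⊕ 1 = 1.

1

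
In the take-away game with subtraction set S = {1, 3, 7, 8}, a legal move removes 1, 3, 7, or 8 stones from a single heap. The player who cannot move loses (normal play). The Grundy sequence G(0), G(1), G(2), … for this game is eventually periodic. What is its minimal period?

15

G(0) = 0
G(1) = mex{0} = 1
G(2) = mex{1} = 0
G(3) = mex{0,0} = 1
G(4) = mex{1,1} = 0
G(5) = mex{0,0} = 1
G(6) = mex{1,1} = 0
G(7) = mex{0,0,0} = 1
G(8) = mex{1,1,1,0} = 2
G(9) = mex{2,0,0,1} = 3
G(10) = mex{3,1,1,0} = 2
G(11) = mex{2,2,0,1} = 3
G(12) = mex{3,3,1,0} = 2
G(13) = mex{2,2,0,1} = 3
G(14) = mex{3,3,1,0} = 2
G(15) = mex{2,2,2,1} = 0
G(16) = mex{0,3,3,2} = 1
G(17) = mex{1,2,2,3} = 0
G(18) = mex{0,0,3,2} = 1
G(19) = mex{1,1,2,3} = 0
G(20) = mex{0,0,3,2} = 1
G(21) = mex{1,1,2,3} = 0
G(22) = mex{0,0,0,2} = 1
G(23) = mex{1,1,1,0} = 2
G(24) = mex{2,0,0,1} = 3
G(25) = mex{3,1,1,0} = 2
G(26) = mex{2,2,0,1} = 3
G(27) = mex{3,3,1,0} = 2
G(28) = mex{2,2,0,1} = 3
G(29) = mex{3,3,1,0} = 2
G(30) = mex{2,2,2,1} = 0
G(31) = mex{0,3,3,2} = 1
G(n+15) = G(n) holds for n = 0,…,7 (a full window of length max(S) = 8), so the sequence is purely periodic with period 15.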